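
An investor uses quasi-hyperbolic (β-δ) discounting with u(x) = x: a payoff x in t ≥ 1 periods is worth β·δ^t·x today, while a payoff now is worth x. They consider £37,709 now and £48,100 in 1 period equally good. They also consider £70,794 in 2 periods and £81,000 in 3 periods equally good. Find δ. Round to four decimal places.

δ ≈ 0.8740

The second indifference involves only future payoffs, so β cancels: β·δ^2·70794 = β·δ^3·81000, giving δ = 70794/81000 = 0.87400.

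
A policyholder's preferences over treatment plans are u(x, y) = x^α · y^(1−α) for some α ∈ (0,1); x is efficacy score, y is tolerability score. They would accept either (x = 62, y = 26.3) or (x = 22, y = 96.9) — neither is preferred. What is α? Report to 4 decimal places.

α ≈ 0.5573

The Cobb–Douglas utilities coincide, so 62^α·26.3^(1−α) = 22^α·96.9^(1−α).
(62/22)^α = (96.9/26.3)^(1−α); take logs: α·ln(62/22) = (1−α)·ln(96.9/26.3), i.e. α·1.0360919 = (1−α)·1.3041106.
With A = 1.0360919 and B = 1.3041106: α·A = (1−α)·B, so α = B/(A+B) = 1.3041106/2.3402025 ≈ 0.5573.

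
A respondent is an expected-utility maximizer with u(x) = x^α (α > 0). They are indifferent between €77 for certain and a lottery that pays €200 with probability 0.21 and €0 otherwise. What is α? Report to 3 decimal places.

α ≈ 1.635

The lottery's expected utility is 0.21·u(200) + 0.79·u(0) = 0.21·200^α (since u(0) = 0 for α > 0).
Indifference: 77^α = 0.21·200^α, so (77/200)^α = 0.21.
α = ln(0.21) / ln(77/200) = -1.560648/-0.954512 ≈ 1.635.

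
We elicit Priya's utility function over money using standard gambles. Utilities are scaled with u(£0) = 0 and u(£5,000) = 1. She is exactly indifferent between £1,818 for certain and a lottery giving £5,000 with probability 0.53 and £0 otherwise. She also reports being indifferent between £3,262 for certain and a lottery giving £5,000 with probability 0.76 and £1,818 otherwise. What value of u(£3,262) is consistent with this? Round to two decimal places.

0.89

From the first indifference, u(£1,818) = 0.53·u(£5,000) + 0.47·u(£0) = 0.53·1 + 0.47·0 = 0.53.
Chaining: u(£3,262) = 0.76·1.00 + 0.24·0.53 = 0.8872.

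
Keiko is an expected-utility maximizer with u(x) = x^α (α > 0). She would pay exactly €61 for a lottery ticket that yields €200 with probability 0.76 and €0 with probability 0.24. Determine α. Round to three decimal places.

EU(lottery) = 0.76·200^α + 0.24·0 = 0.76·200^α.
Setting u(61) equal to that: 61^α = 0.76·200^α ⇒ (61/200)^α = 0.76.
α = ln(0.76) / ln(61/200) = -0.274437/-1.187444 ≈ 0.231.

α ≈ 0.231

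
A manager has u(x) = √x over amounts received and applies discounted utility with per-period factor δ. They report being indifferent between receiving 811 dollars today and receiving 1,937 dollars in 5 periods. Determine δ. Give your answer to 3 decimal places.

Indifference means u(811) = δ^5 · u(1937), so δ^5 = u(811)/u(1937).
Since u(x) = √x, δ^5 = √(811/1937) = 0.64706.
Taking the 5th root: δ = 0.64706^(1/5) ≈ 0.917.

δ ≈ 0.917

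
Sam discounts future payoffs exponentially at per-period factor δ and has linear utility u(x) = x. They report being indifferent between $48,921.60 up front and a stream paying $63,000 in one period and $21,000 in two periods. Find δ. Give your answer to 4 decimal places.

δ ≈ 0.6400

Equating present values: 48921.60 = 63000δ + 21000δ².
Rearranged: 21000δ² + 63000δ − 48921.60 = 0.
δ = (−63000 + √(63000² + 4·21000·48921.60)) / (2·21000) = (−63000 + √8078414400.00) / 42000 ≈ 0.6400.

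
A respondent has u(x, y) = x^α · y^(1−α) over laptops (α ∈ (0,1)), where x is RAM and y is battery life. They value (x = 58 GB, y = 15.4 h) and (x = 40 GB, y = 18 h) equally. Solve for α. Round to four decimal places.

Indifference: 58^α · 15.4^(1−α) = 40^α · 18^(1−α).
(58/40)^α = (18/15.4)^(1−α); take logs: α·ln(58/40) = (1−α)·ln(18/15.4), i.e. α·0.3715636 = (1−α)·0.1560042.
So α/(1−α) = (0.1560042)/(0.3715636) = 0.4198587, and α = 0.4198587/1.4198587 ≈ 0.2957.

α ≈ 0.2957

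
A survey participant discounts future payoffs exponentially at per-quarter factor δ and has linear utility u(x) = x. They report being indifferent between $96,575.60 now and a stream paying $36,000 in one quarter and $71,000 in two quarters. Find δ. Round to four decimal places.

δ ≈ 0.9400

Equating present values: 96575.60 = 36000δ + 71000δ².
Rearranged: 71000δ² + 36000δ − 96575.60 = 0.
By the quadratic formula (taking the positive root), δ = (−36000 + √28723470400.00) / 142000 ≈ 0.9400.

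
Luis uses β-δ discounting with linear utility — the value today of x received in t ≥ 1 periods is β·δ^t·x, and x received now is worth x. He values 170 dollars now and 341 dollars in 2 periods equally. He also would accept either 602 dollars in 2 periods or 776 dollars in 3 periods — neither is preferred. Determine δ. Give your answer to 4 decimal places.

Both payoffs in the second observation are in the future, so β drops out: δ^2·602 = δ^3·776 ⇒ δ = 602/776 = 0.77577.

δ ≈ 0.7758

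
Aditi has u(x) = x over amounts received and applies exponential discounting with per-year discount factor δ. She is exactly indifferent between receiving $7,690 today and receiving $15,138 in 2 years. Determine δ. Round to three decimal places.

Equating discounted utilities: u(7690) = δ^2·u(15138) ⇒ δ^2 = u(7690)/u(15138).
With u(x) = x: δ^2 = 7690/15138 = 0.50799.
Hence δ = (0.50799)^(1/2) = 0.71274.

δ ≈ 0.713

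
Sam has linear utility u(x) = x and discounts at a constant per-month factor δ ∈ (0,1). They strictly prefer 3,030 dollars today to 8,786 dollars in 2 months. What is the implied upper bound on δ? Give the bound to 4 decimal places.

The preference means 3030 > δ^2·8786.
Hence δ^2 < 3030/8786 = 0.34487, and x ↦ x^(1/2) is increasing on (0,∞).
δ < 0.34487^(1/2) = 0.5873.

δ < 0.5873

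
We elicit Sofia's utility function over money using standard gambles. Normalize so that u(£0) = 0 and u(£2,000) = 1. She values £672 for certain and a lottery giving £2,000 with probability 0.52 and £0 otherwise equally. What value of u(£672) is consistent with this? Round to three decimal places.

u(£672) equals the lottery's expected utility: 0.52·1 + 0.48·0 = 0.52.

0.520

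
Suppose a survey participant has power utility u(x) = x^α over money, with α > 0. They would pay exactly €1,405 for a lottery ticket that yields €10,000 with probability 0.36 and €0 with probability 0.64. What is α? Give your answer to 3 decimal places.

EU(lottery) = 0.36·10000^α + 0.64·0 = 0.36·10000^α.
Indifference: 1405^α = 0.36·10000^α, so (1405/10000)^α = 0.36.
Taking logs: α·ln(1405/10000) = ln(0.36), so α = -1.021651 / -1.962548 ≈ 0.521.

α ≈ 0.521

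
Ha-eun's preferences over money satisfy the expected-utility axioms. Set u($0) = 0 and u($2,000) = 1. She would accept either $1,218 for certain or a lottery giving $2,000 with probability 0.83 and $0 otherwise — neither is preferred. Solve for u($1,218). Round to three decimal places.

0.830

The indifference gives u($1,218) = 0.83·u($2,000) + 0.17·u($0) = 0.83·1 + 0.17·0 = 0.83.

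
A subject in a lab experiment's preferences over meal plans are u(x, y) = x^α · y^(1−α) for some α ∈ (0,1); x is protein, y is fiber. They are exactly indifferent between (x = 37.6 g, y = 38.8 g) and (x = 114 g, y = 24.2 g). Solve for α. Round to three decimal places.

α ≈ 0.299

The Cobb–Douglas utilities coincide, so 37.6^α·38.8^(1−α) = 114^α·24.2^(1−α).
Taking logs: α·ln 37.6 + (1−α)·ln 38.8 = α·ln 114 + (1−α)·ln 24.2, i.e. α·-1.109194 = (1−α)·-0.472068.
So α/(1−α) = (-0.472068)/(-1.109194) = 0.425596, and α = 0.425596/1.425596 ≈ 0.299.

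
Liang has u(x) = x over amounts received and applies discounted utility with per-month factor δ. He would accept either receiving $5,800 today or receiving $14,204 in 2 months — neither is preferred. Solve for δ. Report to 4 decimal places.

δ ≈ 0.6390

Equating discounted utilities: u(5800) = δ^2·u(14204) ⇒ δ^2 = u(5800)/u(14204).
With u(x) = x: δ^2 = 5800/14204 = 0.40834.
Hence δ = (0.40834)^(1/2) = 0.639011.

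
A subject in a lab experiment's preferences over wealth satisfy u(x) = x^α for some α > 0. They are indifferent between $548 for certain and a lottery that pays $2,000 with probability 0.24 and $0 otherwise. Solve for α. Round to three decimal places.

EU(lottery) = 0.24·2000^α + 0.76·0 = 0.24·2000^α.
Equating: 548^α = 0.24·2000^α, i.e. 0.2740^α = 0.24.
α = ln(0.24) / ln(548/2000) = -1.427116/-1.294627 ≈ 1.102.

α ≈ 1.102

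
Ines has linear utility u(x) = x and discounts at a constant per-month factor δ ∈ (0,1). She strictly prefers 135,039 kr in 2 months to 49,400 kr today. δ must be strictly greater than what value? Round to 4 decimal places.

Under u(x) = x this choice says 49400 < δ^2·135039.
Dividing by 135039: δ^2 > 0.36582. Both sides are positive, so the square root keeps the direction.
δ > 0.36582^(1/2) = 0.6048.

δ > 0.6048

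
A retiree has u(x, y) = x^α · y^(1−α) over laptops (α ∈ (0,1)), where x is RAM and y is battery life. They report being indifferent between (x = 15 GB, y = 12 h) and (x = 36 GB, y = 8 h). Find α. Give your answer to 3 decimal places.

Set the two utilities equal: 15^α·12^(1−α) = 36^α·8^(1−α).
(15/36)^α = (8/12)^(1−α); take logs: α·ln(15/36) = (1−α)·ln(8/12), i.e. α·-0.875469 = (1−α)·-0.405465.
With A = -0.875469 and B = -0.405465: α·A = (1−α)·B, so α = B/(A+B) = -0.405465/-1.280934 ≈ 0.317.

α ≈ 0.317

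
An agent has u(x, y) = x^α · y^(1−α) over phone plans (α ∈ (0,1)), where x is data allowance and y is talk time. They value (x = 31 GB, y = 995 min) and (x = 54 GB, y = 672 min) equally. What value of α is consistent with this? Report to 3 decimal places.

α ≈ 0.414

Indifference: 31^α · 995^(1−α) = 54^α · 672^(1−α).
Rearrange to (31/54)^α = (672/995)^(1−α) and take logs: α·-0.554997 = (1−α)·-0.392484.
With A = -0.554997 and B = -0.392484: α·A = (1−α)·B, so α = B/(A+B) = -0.392484/-0.947481 ≈ 0.414.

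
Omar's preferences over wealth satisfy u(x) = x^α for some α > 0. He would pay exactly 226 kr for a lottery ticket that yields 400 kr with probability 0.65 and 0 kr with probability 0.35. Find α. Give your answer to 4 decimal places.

α ≈ 0.7545

EU(lottery) = 0.65·400^α + 0.35·0 = 0.65·400^α.
Equating: 226^α = 0.65·400^α, i.e. 0.5650^α = 0.65.
Take logs: α = ln 0.65 / ln(226/400) ≈ 0.754529.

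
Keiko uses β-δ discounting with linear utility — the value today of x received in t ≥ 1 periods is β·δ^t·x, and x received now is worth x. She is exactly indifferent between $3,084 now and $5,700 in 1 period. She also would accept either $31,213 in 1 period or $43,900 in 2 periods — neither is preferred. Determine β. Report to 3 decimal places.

β ≈ 0.761

The second indifference involves only future payoffs, so β cancels: β·δ^1·31213 = β·δ^2·43900, giving δ = 31213/43900 = 0.71100.
Substituting δ into 3084 = β·δ·5700: β = 3084/(4052.713) ≈ 0.761.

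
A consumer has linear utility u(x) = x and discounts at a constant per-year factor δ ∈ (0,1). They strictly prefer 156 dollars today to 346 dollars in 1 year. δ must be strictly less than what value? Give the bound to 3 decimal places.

δ < 0.451

The preference means 156 > δ·346.
Dividing through by 346 gives δ < 0.45087.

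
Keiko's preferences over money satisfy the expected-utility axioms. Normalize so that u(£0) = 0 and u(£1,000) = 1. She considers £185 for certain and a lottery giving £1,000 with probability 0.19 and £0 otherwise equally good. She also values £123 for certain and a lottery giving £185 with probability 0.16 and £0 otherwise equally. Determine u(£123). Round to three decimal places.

0.030

First, u(£185) = 0.19·u(£1,000) + 0.81·u(£0) = 0.19.
Chaining: u(£123) = 0.16·0.19 + 0.84·0.00 = 0.0304.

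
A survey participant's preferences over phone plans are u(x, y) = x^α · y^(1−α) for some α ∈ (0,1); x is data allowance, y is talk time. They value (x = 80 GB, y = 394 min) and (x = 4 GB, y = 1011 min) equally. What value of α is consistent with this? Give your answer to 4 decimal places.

The Cobb–Douglas utilities coincide, so 80^α·394^(1−α) = 4^α·1011^(1−α).
Rearrange to (80/4)^α = (1011/394)^(1−α) and take logs: α·2.9957323 = (1−α)·0.9423443.
Thus α·(3.9380766) = 0.9423443, so α = 0.9423443/3.9380766 ≈ 0.2393.

α ≈ 0.2393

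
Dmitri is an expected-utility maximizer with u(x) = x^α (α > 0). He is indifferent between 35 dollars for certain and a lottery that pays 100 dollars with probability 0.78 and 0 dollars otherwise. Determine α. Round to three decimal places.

α ≈ 0.237

Since u(0) = 0, the lottery's EU is 0.78·100^α.
Indifference: 35^α = 0.78·100^α, so (35/100)^α = 0.78.
Taking logs: α·ln(35/100) = ln(0.78), so α = -0.248461 / -1.049822 ≈ 0.237.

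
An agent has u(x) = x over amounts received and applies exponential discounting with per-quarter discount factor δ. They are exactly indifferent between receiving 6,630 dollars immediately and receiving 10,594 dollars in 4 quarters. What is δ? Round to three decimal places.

δ ≈ 0.889

Indifference means u(6630) = δ^4 · u(10594), so δ^4 = u(6630)/u(10594).
With u(x) = x: δ^4 = 6630/10594 = 0.62583.
Taking the 4th root: δ = 0.62583^(1/4) ≈ 0.889.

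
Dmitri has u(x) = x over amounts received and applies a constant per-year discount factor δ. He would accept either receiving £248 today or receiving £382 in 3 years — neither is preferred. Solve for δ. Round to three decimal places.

Indifference means u(248) = δ^3 · u(382), so δ^3 = u(248)/u(382).
With u(x) = x: δ^3 = 248/382 = 0.64921.
Hence δ = (0.64921)^(1/3) = 0.86589.

δ ≈ 0.866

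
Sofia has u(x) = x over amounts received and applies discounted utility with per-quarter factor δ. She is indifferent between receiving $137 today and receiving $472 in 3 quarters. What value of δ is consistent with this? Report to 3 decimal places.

δ ≈ 0.662

Equating discounted utilities: u(137) = δ^3·u(472) ⇒ δ^3 = u(137)/u(472).
With u(x) = x: δ^3 = 137/472 = 0.29025.
Hence δ = (0.29025)^(1/3) = 0.66210.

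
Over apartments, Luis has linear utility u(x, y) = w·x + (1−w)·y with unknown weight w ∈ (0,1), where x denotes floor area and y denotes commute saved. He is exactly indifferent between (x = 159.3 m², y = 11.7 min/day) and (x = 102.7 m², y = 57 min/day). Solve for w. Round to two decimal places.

u(159.3,11.7) = u(102.7,57) means w·159.3 + (1−w)·11.7 = w·102.7 + (1−w)·57.
w·(159.3−102.7) = (1−w)·(57−11.7), i.e. w·56.6 = (1−w)·45.3.
The marginal rate of substitution is 45.3/56.6, so w = 45.3/(56.6+45.3) = 0.44.

w = 0.44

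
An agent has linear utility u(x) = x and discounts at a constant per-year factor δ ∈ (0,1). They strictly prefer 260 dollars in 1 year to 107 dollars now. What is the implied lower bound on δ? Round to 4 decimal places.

δ > 0.4115

The preference means 107 < δ·260.
So δ > 107/260 = 0.41154.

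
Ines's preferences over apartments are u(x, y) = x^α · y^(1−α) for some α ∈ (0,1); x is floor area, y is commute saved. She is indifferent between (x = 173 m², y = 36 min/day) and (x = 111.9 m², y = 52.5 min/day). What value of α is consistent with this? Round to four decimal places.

Set the two utilities equal: 173^α·36^(1−α) = 111.9^α·52.5^(1−α).
Taking logs: α·ln 173 + (1−α)·ln 36 = α·ln 111.9 + (1−α)·ln 52.5, i.e. α·0.4356860 = (1−α)·0.3772942.
So α/(1−α) = (0.3772942)/(0.4356860) = 0.8659773, and α = 0.8659773/1.8659773 ≈ 0.4641.

α ≈ 0.4641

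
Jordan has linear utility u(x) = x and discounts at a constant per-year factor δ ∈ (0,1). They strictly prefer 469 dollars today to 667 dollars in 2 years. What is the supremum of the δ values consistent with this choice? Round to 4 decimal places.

δ < 0.8385

Comparing present values: 469 > δ^2·667.
So δ^2 < 469/667 = 0.70315; taking the square root of both positive sides preserves the inequality.
δ < 0.70315^(1/2) = 0.8385.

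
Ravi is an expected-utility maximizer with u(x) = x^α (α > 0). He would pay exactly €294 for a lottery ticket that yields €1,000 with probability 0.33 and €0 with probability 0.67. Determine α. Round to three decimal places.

α ≈ 0.906

EU(lottery) = 0.33·1000^α + 0.67·0 = 0.33·1000^α.
Equating: 294^α = 0.33·1000^α, i.e. 0.2940^α = 0.33.
Take logs: α = ln 0.33 / ln(294/1000) ≈ 0.90564.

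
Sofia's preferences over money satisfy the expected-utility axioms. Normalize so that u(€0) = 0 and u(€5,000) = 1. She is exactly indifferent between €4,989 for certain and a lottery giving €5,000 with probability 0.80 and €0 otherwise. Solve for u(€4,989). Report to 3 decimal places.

0.800

The indifference gives u(€4,989) = 0.80·u(€5,000) + 0.20·u(€0) = 0.80·1 + 0.20·0 = 0.80.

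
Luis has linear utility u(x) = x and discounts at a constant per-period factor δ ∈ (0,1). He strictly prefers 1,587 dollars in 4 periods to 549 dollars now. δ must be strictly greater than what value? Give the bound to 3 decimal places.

Comparing present values: 549 < δ^4·1587.
Dividing by 1587: δ^4 > 0.34594. Both sides are positive, so the 4th root keeps the direction.
δ > 0.34594^(1/4) = 0.767.

δ > 0.767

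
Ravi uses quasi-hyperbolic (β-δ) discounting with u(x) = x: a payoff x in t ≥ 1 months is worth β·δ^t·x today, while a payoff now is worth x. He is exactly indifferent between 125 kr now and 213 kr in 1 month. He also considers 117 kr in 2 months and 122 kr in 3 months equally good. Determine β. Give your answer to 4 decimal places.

Both payoffs in the second observation are in the future, so β drops out: δ^2·117 = δ^3·122 ⇒ δ = 117/122 = 0.95902.
Substituting δ into 125 = β·δ·213: β = 125/(204.270) ≈ 0.6119.

β ≈ 0.6119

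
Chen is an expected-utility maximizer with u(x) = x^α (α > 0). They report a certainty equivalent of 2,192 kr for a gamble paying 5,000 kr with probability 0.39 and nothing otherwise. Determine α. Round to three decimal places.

α ≈ 1.142

Since u(0) = 0, the lottery's EU is 0.39·5000^α.
Equating: 2192^α = 0.39·5000^α, i.e. 0.4384^α = 0.39.
Taking logs: α·ln(2192/5000) = ln(0.39), so α = -0.941609 / -0.824624 ≈ 1.142.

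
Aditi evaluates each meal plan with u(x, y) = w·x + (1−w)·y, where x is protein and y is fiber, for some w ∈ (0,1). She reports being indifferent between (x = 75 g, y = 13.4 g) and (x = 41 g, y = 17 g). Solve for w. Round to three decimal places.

u(75,13.4) = u(41,17) means w·75 + (1−w)·13.4 = w·41 + (1−w)·17.
Rearranging, 34·w − 3.6·(1−w) = 0.
So w/(1−w) = 3.6/34 = 0.1059, giving w = 3.6/(34+3.6) = 0.096.

w = 0.096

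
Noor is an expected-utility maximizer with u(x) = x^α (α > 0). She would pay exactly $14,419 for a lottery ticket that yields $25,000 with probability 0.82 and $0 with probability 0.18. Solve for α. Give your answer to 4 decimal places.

EU(lottery) = 0.82·25000^α + 0.18·0 = 0.82·25000^α.
Equating: 14419^α = 0.82·25000^α, i.e. 0.5768^α = 0.82.
α = ln(0.82) / ln(14419/25000) = -0.1984509/-0.5503290 ≈ 0.3606.

α ≈ 0.3606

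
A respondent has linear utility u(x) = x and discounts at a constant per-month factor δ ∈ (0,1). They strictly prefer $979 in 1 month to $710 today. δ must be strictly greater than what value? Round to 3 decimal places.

The preference means 710 < δ·979.
Dividing through by 979 gives δ > 0.72523.

δ > 0.725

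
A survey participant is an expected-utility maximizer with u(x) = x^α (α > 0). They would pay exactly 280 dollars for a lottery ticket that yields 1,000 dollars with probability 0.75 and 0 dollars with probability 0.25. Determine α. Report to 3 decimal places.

α ≈ 0.226

The lottery's expected utility is 0.75·u(1000) + 0.25·u(0) = 0.75·1000^α (since u(0) = 0 for α > 0).
Setting u(280) equal to that: 280^α = 0.75·1000^α ⇒ (280/1000)^α = 0.75.
α = ln(0.75) / ln(280/1000) = -0.287682/-1.272966 ≈ 0.226.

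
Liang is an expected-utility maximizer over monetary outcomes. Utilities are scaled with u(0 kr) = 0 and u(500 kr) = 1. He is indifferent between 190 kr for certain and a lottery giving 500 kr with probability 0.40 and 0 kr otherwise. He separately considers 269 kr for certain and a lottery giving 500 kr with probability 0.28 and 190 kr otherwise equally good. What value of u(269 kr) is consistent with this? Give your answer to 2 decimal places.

0.57

The first gamble pins u(190 kr): it must equal 0.40·1 + 0.60·0 = 0.40.
The second indifference gives u(269 kr) = 0.28·u(500 kr) + 0.72·u(190 kr) = 0.28·1.00 + 0.72·0.40 = 0.5680.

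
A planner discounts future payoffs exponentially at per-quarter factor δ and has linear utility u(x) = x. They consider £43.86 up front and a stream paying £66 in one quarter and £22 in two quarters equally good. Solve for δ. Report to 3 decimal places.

δ ≈ 0.560

The stream is worth 66δ + 22δ² today, so 66δ + 22δ² = 43.86.
That is, 22δ² + 66δ − 43.86 = 0, a quadratic in δ.
By the quadratic formula (taking the positive root), δ = (−66 + √8215.68) / 44 ≈ 0.560.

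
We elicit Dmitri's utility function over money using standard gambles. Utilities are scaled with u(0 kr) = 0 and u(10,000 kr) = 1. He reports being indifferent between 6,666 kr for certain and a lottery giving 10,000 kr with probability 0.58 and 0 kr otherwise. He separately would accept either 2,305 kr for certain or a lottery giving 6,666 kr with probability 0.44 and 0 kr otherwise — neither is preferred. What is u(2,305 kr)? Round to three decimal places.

0.255

From the first indifference, u(6,666 kr) = 0.58·u(10,000 kr) + 0.42·u(0 kr) = 0.58·1 + 0.42·0 = 0.58.
The second indifference gives u(2,305 kr) = 0.44·u(6,666 kr) + 0.56·u(0 kr) = 0.44·0.58 + 0.56·0.00 = 0.2552.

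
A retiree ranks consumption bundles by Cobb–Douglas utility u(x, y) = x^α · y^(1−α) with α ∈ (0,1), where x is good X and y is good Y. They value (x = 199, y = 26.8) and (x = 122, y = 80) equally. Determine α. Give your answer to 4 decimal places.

α ≈ 0.6909

Indifference: 199^α · 26.8^(1−α) = 122^α · 80^(1−α).
(199/122)^α = (80/26.8)^(1−α); take logs: α·ln(199/122) = (1−α)·ln(80/26.8), i.e. α·0.4892838 = (1−α)·1.0936247.
So α/(1−α) = (1.0936247)/(0.4892838) = 2.2351541, and α = 2.2351541/3.2351541 ≈ 0.6909.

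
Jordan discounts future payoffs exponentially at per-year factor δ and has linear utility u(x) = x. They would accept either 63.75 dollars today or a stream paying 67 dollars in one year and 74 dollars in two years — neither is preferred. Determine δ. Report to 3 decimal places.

δ ≈ 0.580

The stream is worth 67δ + 74δ² today, so 67δ + 74δ² = 63.75.
That is, 74δ² + 67δ − 63.75 = 0, a quadratic in δ.
δ = (−67 + √(67² + 4·74·63.75)) / (2·74) = (−67 + √23359.00) / 148 ≈ 0.580.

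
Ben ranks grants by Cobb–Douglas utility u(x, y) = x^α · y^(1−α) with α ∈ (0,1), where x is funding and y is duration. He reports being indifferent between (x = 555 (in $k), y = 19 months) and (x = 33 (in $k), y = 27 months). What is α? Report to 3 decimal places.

α ≈ 0.111

The Cobb–Douglas utilities coincide, so 555^α·19^(1−α) = 33^α·27^(1−α).
Rearrange to (555/33)^α = (27/19)^(1−α) and take logs: α·2.822461 = (1−α)·0.351398.
Thus α·(3.173859) = 0.351398, so α = 0.351398/3.173859 ≈ 0.111.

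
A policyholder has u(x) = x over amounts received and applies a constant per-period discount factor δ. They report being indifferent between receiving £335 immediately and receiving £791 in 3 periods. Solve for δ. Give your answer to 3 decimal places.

Equating discounted utilities: u(335) = δ^3·u(791) ⇒ δ^3 = u(335)/u(791).
With u(x) = x: δ^3 = 335/791 = 0.42351.
So δ = 0.42351^(1/3) ≈ 0.751.

δ ≈ 0.751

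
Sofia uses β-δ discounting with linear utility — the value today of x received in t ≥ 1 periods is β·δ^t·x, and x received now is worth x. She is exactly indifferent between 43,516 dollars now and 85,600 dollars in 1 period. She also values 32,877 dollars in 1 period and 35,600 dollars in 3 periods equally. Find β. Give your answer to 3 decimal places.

From the later pair, β·δ^1·32877 = β·δ^3·35600; dividing through, δ^2 = 32877/35600 = 0.92351, so δ = 0.96099.
Substituting δ into 43516 = β·δ·85600: β = 43516/(82261.165) ≈ 0.529.

β ≈ 0.529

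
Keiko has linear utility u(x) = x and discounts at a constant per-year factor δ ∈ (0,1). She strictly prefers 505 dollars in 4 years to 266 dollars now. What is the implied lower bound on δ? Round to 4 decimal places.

The preference means 266 < δ^4·505.
Dividing by 505: δ^4 > 0.52673. Both sides are positive, so the 4th root keeps the direction.
δ > 0.52673^(1/4) = 0.8519.

δ > 0.8519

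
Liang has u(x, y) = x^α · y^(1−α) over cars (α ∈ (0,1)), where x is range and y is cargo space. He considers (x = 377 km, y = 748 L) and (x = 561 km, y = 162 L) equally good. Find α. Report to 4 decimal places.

Set the two utilities equal: 377^α·748^(1−α) = 561^α·162^(1−α).
Rearrange to (377/561)^α = (162/748)^(1−α) and take logs: α·-0.3974757 = (1−α)·-1.5298066.
Thus α·(-1.9272823) = -1.5298066, so α = -1.5298066/-1.9272823 ≈ 0.7938.

α ≈ 0.7938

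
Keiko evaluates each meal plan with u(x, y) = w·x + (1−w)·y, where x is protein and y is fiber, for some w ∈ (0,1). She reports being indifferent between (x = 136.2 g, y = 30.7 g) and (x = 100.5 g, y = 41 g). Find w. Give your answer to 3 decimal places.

Indifference: w·136.2 + (1−w)·30.7 = w·100.5 + (1−w)·41.
w·(136.2−100.5) = (1−w)·(41−30.7), i.e. w·35.7 = (1−w)·10.3.
So w/(1−w) = 10.3/35.7 = 0.2885, giving w = 10.3/(35.7+10.3) = 0.224.

w = 0.224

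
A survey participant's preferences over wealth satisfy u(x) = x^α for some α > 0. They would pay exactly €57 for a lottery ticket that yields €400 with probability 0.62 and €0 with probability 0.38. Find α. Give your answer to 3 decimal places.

Since u(0) = 0, the lottery's EU is 0.62·400^α.
Setting u(57) equal to that: 57^α = 0.62·400^α ⇒ (57/400)^α = 0.62.
Taking logs: α·ln(57/400) = ln(0.62), so α = -0.478036 / -1.948413 ≈ 0.245.

α ≈ 0.245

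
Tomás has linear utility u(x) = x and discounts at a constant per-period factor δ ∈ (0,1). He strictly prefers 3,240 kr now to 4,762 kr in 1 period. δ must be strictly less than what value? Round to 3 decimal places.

The preference means 3240 > δ·4762.
Dividing through by 4762 gives δ < 0.68039.

δ < 0.680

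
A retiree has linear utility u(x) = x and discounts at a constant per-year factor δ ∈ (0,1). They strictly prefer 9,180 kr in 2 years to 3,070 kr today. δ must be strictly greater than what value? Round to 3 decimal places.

Comparing present values: 3070 < δ^2·9180.
Dividing by 9180: δ^2 > 0.33442. Both sides are positive, so the square root keeps the direction.
δ > (3070/9180)^(1/2) ≈ 0.578.

δ > 0.578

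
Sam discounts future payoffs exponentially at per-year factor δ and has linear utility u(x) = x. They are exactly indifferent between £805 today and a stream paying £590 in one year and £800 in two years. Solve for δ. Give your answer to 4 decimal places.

δ ≈ 0.7000

Equating present values: 805 = 590δ + 800δ².
That is, 800δ² + 590δ − 805 = 0, a quadratic in δ.
The positive root is δ = [−590 + √(590² + 4·800·805)] / (2·800) = (−590 + 1710.000)/1600 ≈ 0.7000.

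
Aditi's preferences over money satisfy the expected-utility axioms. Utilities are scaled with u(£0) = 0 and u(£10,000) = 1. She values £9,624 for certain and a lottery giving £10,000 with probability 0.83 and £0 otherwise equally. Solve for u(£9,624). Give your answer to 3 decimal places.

0.830

u(£9,624) equals the lottery's expected utility: 0.83·1 + 0.17·0 = 0.83.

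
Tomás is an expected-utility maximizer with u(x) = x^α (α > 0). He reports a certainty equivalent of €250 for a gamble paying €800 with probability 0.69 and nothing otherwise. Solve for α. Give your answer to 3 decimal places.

α ≈ 0.319

The lottery's expected utility is 0.69·u(800) + 0.31·u(0) = 0.69·800^α (since u(0) = 0 for α > 0).
Setting u(250) equal to that: 250^α = 0.69·800^α ⇒ (250/800)^α = 0.69.
Taking logs: α·ln(250/800) = ln(0.69), so α = -0.371064 / -1.163151 ≈ 0.319.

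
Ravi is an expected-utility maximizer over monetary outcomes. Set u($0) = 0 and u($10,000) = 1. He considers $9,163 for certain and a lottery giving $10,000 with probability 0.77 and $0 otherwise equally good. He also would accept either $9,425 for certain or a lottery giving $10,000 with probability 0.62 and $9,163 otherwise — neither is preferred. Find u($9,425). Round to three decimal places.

The first gamble pins u($9,163): it must equal 0.77·1 + 0.23·0 = 0.77.
The second indifference gives u($9,425) = 0.62·u($10,000) + 0.38·u($9,163) = 0.62·1.00 + 0.38·0.77 = 0.9126.

0.913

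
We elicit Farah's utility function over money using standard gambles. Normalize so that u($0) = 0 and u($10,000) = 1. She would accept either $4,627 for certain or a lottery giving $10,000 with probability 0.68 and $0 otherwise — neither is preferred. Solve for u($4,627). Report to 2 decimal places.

0.68

u($4,627) equals the lottery's expected utility: 0.68·1 + 0.32·0 = 0.68.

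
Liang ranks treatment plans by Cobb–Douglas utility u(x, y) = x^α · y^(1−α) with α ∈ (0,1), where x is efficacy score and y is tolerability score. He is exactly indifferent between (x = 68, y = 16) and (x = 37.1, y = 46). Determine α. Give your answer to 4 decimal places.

α ≈ 0.6354

Indifference: 68^α · 16^(1−α) = 37.1^α · 46^(1−α).
Rearrange to (68/37.1)^α = (46/16)^(1−α) and take logs: α·0.6058907 = (1−α)·1.0560527.
With A = 0.6058907 and B = 1.0560527: α·A = (1−α)·B, so α = B/(A+B) = 1.0560527/1.6619434 ≈ 0.6354.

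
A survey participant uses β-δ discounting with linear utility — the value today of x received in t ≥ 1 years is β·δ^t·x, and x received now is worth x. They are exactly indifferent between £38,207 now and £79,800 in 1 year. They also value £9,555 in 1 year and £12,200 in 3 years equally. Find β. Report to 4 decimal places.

β ≈ 0.5410

From the later pair, β·δ^1·9555 = β·δ^3·12200; dividing through, δ^2 = 9555/12200 = 0.78320, so δ = 0.88498.
The first indifference: 38207 = β·δ·79800, so β = 38207/(δ·79800) = 38207/(0.88498·79800) ≈ 0.5410.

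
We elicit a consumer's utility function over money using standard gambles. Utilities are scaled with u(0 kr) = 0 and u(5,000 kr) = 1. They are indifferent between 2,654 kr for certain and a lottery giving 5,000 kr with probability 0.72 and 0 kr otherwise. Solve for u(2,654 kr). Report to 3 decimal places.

0.720

By the standard-gamble method, u(2,654 kr) is just the indifference probability on the best outcome: 0.72.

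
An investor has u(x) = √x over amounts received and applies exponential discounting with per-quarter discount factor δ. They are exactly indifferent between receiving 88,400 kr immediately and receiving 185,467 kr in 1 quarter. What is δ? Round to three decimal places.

δ ≈ 0.690

Equating discounted utilities: u(88400) = δ·u(185467) ⇒ δ = u(88400)/u(185467).
Since u(x) = √x, δ = √(88400/185467) = 0.69039.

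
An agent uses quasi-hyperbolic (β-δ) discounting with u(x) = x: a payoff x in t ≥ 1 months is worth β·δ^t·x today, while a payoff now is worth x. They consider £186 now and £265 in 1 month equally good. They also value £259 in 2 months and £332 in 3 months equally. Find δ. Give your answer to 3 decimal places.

δ ≈ 0.780

Both payoffs in the second observation are in the future, so β drops out: δ^2·259 = δ^3·332 ⇒ δ = 259/332 = 0.78012.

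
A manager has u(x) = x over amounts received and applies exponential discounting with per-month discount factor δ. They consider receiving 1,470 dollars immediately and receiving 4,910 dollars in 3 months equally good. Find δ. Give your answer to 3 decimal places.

δ ≈ 0.669

The payoff in 3 months is discounted by δ^3, so u(1470) = δ^3·u(4910) and δ^3 = u(1470)/u(4910).
With u(x) = x: δ^3 = 1470/4910 = 0.29939.
Hence δ = (0.29939)^(1/3) = 0.66898.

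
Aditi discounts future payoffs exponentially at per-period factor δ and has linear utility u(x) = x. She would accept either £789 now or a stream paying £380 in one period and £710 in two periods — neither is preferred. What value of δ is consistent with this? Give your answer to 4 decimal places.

The stream is worth 380δ + 710δ² today, so 380δ + 710δ² = 789.
So 710δ² + 380δ − 789 = 0.
δ = (−380 + √(380² + 4·710·789)) / (2·710) = (−380 + √2385160.00) / 1420 ≈ 0.8200.

δ ≈ 0.8200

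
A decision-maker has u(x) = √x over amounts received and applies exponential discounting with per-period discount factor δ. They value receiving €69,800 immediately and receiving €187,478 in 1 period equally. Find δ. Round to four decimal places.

δ ≈ 0.6102

Indifference means u(69800) = δ · u(187478), so δ = u(69800)/u(187478).
Since u(x) = √x, δ = √(69800/187478) = 0.61017.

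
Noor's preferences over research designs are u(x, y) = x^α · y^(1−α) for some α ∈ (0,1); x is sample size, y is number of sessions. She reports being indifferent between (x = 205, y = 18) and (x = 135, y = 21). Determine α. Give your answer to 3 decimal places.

α ≈ 0.270

Indifference: 205^α · 18^(1−α) = 135^α · 21^(1−α).
Rearrange to (205/135)^α = (21/18)^(1−α) and take logs: α·0.417735 = (1−α)·0.154151.
So α/(1−α) = (0.154151)/(0.417735) = 0.369016, and α = 0.369016/1.369016 ≈ 0.270.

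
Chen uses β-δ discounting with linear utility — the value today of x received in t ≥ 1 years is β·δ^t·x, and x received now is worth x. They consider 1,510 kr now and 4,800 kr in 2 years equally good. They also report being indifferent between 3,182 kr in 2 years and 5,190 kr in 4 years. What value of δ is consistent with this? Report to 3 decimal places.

δ ≈ 0.783

Both payoffs in the second observation are in the future, so β drops out: δ^2·3182 = δ^4·5190 ⇒ δ^2 = 3182/5190 = 0.61310, so δ = 0.78301.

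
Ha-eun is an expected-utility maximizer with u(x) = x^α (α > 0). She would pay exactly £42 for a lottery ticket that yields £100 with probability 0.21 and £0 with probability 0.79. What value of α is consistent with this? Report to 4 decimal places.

α ≈ 1.7990

The lottery's expected utility is 0.21·u(100) + 0.79·u(0) = 0.21·100^α (since u(0) = 0 for α > 0).
Setting u(42) equal to that: 42^α = 0.21·100^α ⇒ (42/100)^α = 0.21.
Take logs: α = ln 0.21 / ln(42/100) ≈ 1.799016.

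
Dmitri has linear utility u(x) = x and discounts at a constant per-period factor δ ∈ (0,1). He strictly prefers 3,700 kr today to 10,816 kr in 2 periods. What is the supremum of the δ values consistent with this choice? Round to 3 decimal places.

The preference means 3700 > δ^2·10816.
So δ^2 < 3700/10816 = 0.34209; taking the square root of both positive sides preserves the inequality.
δ < (3700/10816)^(1/2) ≈ 0.585.

δ < 0.585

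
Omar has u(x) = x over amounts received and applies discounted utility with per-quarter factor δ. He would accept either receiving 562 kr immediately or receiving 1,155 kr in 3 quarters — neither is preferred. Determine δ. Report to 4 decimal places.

δ ≈ 0.7865

Equating discounted utilities: u(562) = δ^3·u(1155) ⇒ δ^3 = u(562)/u(1155).
With u(x) = x: δ^3 = 562/1155 = 0.48658.
Taking the cube root: δ = 0.48658^(1/3) ≈ 0.7865.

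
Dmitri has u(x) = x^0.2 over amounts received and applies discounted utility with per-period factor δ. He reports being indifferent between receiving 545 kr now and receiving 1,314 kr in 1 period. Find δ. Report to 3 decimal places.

δ ≈ 0.839

Equating discounted utilities: u(545) = δ·u(1314) ⇒ δ = u(545)/u(1314).
With u(x) = x^0.2: δ = 545^0.2/1314^0.2 = (545/1314)^0.2 = 0.83861.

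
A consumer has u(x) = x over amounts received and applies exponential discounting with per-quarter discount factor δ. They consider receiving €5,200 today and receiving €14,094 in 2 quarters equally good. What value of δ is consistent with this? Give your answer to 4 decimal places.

Equating discounted utilities: u(5200) = δ^2·u(14094) ⇒ δ^2 = u(5200)/u(14094).
With u(x) = x: δ^2 = 5200/14094 = 0.36895.
Hence δ = (0.36895)^(1/2) = 0.607414.

δ ≈ 0.6074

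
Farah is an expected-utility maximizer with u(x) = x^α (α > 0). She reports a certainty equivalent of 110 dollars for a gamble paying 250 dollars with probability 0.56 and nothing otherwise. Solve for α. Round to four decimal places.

α ≈ 0.7063

Since u(0) = 0, the lottery's EU is 0.56·250^α.
Equating: 110^α = 0.56·250^α, i.e. 0.4400^α = 0.56.
Taking logs: α·ln(110/250) = ln(0.56), so α = -0.5798185 / -0.8209806 ≈ 0.7063.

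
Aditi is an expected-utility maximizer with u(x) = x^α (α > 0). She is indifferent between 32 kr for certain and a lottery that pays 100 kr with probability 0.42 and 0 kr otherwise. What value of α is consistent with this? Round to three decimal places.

α ≈ 0.761

EU(lottery) = 0.42·100^α + 0.58·0 = 0.42·100^α.
Equating: 32^α = 0.42·100^α, i.e. 0.3200^α = 0.42.
α = ln(0.42) / ln(32/100) = -0.867501/-1.139434 ≈ 0.761.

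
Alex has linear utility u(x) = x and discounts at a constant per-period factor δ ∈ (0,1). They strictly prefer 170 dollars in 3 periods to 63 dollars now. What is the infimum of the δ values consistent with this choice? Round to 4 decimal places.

δ > 0.7183

Comparing present values: 63 < δ^3·170.
So δ^3 > 63/170 = 0.37059; taking the cube root of both positive sides preserves the inequality.
δ > 0.37059^(1/3) = 0.7183.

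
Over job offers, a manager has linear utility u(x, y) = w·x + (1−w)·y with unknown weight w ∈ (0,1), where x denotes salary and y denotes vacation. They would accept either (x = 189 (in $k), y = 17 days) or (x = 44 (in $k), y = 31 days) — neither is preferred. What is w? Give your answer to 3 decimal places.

u(189,17) = u(44,31) means w·189 + (1−w)·17 = w·44 + (1−w)·31.
w·(189−44) = (1−w)·(31−17), i.e. w·145 = (1−w)·14.
So w/(1−w) = 14/145 = 0.0966, giving w = 14/(145+14) = 0.088.

w = 0.088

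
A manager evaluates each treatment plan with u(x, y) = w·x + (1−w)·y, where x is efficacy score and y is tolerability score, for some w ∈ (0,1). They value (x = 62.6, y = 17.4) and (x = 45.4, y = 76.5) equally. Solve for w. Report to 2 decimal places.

w = 0.77

Indifference: w·62.6 + (1−w)·17.4 = w·45.4 + (1−w)·76.5.
Rearranging, 17.2·w − 59.1·(1−w) = 0.
So w/(1−w) = 59.1/17.2 = 3.4360, giving w = 59.1/(17.2+59.1) = 0.77.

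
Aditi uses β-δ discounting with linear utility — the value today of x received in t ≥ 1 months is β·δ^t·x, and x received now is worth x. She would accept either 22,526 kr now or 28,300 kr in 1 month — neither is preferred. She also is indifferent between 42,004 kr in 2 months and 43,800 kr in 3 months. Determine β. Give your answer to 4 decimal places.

The second indifference involves only future payoffs, so β cancels: β·δ^2·42004 = β·δ^3·43800, giving δ = 42004/43800 = 0.95900.
The first indifference: 22526 = β·δ·28300, so β = 22526/(δ·28300) = 22526/(0.95900·28300) ≈ 0.8300.

β ≈ 0.8300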